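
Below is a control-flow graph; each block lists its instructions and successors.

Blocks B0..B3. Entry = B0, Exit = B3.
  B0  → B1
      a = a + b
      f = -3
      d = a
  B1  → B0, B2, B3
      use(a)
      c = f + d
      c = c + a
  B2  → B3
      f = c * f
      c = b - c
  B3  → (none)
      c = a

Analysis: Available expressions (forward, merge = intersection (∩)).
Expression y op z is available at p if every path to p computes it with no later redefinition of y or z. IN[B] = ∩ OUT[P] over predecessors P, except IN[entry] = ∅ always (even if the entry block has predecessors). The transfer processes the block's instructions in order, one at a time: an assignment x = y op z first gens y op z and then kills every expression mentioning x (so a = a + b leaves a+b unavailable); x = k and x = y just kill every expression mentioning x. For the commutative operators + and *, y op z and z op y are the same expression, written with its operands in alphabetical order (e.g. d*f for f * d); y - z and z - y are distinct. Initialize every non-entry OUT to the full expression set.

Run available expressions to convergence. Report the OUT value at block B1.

Answer: {d+f}

Working:
Per-block solution:
  B0:   IN={}   OUT={}
  B1:   IN={}   OUT={d+f}
  B2:   IN={d+f}   OUT={}
  B3:   IN={}   OUT={}

Merge at B1: IN[B1] = OUT[B0] = {}
Applying B1's transfer function to that IN value gives OUT[B1] (row B1 above).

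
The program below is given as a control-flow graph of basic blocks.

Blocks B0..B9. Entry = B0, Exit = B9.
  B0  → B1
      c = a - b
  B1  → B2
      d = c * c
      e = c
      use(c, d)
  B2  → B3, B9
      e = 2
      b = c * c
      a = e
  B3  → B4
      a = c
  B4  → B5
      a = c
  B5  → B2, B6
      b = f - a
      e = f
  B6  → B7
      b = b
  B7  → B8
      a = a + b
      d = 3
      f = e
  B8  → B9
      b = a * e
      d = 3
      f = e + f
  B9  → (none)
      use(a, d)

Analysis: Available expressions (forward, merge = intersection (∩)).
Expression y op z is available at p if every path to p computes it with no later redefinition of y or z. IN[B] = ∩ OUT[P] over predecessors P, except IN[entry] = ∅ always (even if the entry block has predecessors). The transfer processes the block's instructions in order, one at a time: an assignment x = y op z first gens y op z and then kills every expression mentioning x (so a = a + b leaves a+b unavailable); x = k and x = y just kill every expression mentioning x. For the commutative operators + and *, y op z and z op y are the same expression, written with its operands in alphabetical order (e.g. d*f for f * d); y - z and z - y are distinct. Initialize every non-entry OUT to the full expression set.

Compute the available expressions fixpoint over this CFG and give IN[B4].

Fixpoint table:
  B0:   IN={}   OUT={a-b}
  B1:   IN={a-b}   OUT={a-b, c*c}
  B2:   IN={c*c}   OUT={c*c}
  B3:   IN={c*c}   OUT={c*c}
  B4:   IN={c*c}   OUT={c*c}
  B5:   IN={c*c}   OUT={c*c, f-a}
  B6:   IN={c*c, f-a}   OUT={c*c, f-a}
  B7:   IN={c*c, f-a}   OUT={c*c}
  B8:   IN={c*c}   OUT={a*e, c*c}
  B9:   IN={c*c}   OUT={c*c}

Merge at B4: IN[B4] = OUT[B3] = {c*c}

Answer: {c*c}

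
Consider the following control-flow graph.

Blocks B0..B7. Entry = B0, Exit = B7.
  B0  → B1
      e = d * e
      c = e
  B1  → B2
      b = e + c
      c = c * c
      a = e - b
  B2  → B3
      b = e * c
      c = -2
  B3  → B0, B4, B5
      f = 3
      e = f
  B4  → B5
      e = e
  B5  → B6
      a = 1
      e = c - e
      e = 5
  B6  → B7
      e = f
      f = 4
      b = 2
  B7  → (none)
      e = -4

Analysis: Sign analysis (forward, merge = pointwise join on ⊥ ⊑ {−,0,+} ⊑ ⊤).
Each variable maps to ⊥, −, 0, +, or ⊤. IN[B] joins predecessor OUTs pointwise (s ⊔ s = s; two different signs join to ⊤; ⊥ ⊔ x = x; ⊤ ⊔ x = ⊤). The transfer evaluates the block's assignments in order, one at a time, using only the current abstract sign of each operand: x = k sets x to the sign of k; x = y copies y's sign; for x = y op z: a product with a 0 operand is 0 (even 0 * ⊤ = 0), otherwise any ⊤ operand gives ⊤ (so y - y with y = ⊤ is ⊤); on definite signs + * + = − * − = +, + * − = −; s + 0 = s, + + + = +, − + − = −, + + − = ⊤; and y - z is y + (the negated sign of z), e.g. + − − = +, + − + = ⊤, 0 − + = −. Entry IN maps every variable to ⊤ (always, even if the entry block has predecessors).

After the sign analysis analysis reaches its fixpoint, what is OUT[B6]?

Answer: {a: +, b: +, c: -, d: ⊤, e: +, f: +}

Trace:
Fixpoint table:
  B0: | IN=(all ⊤) | OUT=(all ⊤)
  B1: | IN=(all ⊤) | OUT=(all ⊤)
  B2: | IN=(all ⊤) | OUT={c:-; rest ⊤}
  B3: | IN={c:-; rest ⊤} | OUT={c:-, e:+, f:+; rest ⊤}
  B4: | IN={c:-, e:+, f:+; rest ⊤} | OUT={c:-, e:+, f:+; rest ⊤}
  B5: | IN={c:-, e:+, f:+; rest ⊤} | OUT={a:+, c:-, e:+, f:+; rest ⊤}
  B6: | IN={a:+, c:-, e:+, f:+; rest ⊤} | OUT={a:+, b:+, c:-, e:+, f:+; rest ⊤}
  B7: | IN={a:+, b:+, c:-, e:+, f:+; rest ⊤} | OUT={a:+, b:+, c:-, e:-, f:+; rest ⊤}

Merge at B6: IN[B6] = OUT[B5] = {a: +, b: ⊤, c: -, d: ⊤, e: +, f: +}
Applying B6's transfer function to that IN value gives OUT[B6] (row B6 above).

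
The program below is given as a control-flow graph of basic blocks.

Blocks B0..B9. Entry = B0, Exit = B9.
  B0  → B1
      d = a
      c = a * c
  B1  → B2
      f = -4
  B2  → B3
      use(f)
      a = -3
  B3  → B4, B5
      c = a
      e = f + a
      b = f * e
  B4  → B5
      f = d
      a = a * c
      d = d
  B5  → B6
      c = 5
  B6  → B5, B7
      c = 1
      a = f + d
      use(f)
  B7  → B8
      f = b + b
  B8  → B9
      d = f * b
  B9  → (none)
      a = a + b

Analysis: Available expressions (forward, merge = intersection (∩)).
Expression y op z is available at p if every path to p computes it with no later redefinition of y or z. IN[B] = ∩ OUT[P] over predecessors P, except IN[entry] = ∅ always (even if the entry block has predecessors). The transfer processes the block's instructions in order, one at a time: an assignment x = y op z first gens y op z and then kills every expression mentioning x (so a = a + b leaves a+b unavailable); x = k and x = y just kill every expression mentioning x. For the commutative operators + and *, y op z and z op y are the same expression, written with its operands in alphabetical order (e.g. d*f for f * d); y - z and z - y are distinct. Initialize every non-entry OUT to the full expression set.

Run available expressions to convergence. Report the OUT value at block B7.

Answer: {b+b}

Working:
Per-block solution:
  B0:   IN={}   OUT={}
  B1:   IN={}   OUT={}
  B2:   IN={}   OUT={}
  B3:   IN={}   OUT={a+f, e*f}
  B4:   IN={a+f, e*f}   OUT={}
  B5:   IN={}   OUT={}
  B6:   IN={}   OUT={d+f}
  B7:   IN={d+f}   OUT={b+b}
  B8:   IN={b+b}   OUT={b*f, b+b}
  B9:   IN={b*f, b+b}   OUT={b*f, b+b}

Merge at B7: IN[B7] = OUT[B6] = {d+f}
Applying B7's transfer function to that IN value gives OUT[B7] (row B7 above).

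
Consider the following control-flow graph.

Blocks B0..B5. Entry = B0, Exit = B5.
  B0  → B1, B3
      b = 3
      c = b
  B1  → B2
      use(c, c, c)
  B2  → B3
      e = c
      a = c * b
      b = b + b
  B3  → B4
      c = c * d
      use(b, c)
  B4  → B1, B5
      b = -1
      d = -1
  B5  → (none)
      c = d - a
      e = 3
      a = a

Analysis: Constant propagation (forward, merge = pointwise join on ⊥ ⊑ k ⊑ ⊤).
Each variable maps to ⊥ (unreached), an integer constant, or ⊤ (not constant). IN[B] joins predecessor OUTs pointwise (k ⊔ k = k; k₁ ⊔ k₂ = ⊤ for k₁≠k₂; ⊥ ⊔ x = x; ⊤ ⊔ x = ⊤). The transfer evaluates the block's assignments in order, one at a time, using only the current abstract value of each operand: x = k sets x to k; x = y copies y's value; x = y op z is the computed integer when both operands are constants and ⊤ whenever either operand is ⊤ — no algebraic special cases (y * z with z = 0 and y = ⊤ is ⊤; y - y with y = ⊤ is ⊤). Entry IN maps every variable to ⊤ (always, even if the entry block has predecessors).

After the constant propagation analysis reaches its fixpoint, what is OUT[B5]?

Answer: {a: ⊤, b: -1, c: ⊤, d: -1, e: 3, f: ⊤}

Trace:
Converged values:
  B0: | IN=(all ⊤) | OUT={b:3, c:3; rest ⊤}
  B1: | IN=(all ⊤) | OUT=(all ⊤)
  B2: | IN=(all ⊤) | OUT=(all ⊤)
  B3: | IN=(all ⊤) | OUT=(all ⊤)
  B4: | IN=(all ⊤) | OUT={b:-1, d:-1; rest ⊤}
  B5: | IN={b:-1, d:-1; rest ⊤} | OUT={b:-1, d:-1, e:3; rest ⊤}

Merge at B5: IN[B5] = OUT[B4] = {a: ⊤, b: -1, c: ⊤, d: -1, e: ⊤, f: ⊤}
Applying B5's transfer function to that IN value gives OUT[B5] (row B5 above).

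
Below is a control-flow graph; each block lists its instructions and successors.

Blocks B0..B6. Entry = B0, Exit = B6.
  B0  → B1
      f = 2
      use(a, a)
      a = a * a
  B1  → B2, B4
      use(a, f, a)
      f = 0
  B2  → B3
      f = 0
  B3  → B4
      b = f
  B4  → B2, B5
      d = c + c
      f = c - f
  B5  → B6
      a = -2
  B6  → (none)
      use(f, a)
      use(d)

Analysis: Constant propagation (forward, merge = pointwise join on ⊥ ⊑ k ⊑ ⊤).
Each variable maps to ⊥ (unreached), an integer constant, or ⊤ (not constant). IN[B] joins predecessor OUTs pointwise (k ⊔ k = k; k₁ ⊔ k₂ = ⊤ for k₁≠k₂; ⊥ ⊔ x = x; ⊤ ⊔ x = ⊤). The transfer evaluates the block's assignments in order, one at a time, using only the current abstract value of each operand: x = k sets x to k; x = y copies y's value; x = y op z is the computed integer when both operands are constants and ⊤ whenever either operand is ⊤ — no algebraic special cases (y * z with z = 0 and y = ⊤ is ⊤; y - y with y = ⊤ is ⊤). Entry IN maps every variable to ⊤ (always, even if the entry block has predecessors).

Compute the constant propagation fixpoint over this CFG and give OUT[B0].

Answer: {a: ⊤, b: ⊤, c: ⊤, d: ⊤, e: ⊤, f: 2}

Trace:
Per-block solution:
  B0: | IN=(all ⊤) | OUT={f:2; rest ⊤}
  B1: | IN={f:2; rest ⊤} | OUT={f:0; rest ⊤}
  B2: | IN=(all ⊤) | OUT={f:0; rest ⊤}
  B3: | IN={f:0; rest ⊤} | OUT={b:0, f:0; rest ⊤}
  B4: | IN={f:0; rest ⊤} | OUT=(all ⊤)
  B5: | IN=(all ⊤) | OUT={a:-2; rest ⊤}
  B6: | IN={a:-2; rest ⊤} | OUT={a:-2; rest ⊤}

B0 is the boundary node: IN[B0] = {a: ⊤, b: ⊤, c: ⊤, d: ⊤, e: ⊤, f: ⊤}
Applying B0's transfer function to that IN value gives OUT[B0] (row B0 above).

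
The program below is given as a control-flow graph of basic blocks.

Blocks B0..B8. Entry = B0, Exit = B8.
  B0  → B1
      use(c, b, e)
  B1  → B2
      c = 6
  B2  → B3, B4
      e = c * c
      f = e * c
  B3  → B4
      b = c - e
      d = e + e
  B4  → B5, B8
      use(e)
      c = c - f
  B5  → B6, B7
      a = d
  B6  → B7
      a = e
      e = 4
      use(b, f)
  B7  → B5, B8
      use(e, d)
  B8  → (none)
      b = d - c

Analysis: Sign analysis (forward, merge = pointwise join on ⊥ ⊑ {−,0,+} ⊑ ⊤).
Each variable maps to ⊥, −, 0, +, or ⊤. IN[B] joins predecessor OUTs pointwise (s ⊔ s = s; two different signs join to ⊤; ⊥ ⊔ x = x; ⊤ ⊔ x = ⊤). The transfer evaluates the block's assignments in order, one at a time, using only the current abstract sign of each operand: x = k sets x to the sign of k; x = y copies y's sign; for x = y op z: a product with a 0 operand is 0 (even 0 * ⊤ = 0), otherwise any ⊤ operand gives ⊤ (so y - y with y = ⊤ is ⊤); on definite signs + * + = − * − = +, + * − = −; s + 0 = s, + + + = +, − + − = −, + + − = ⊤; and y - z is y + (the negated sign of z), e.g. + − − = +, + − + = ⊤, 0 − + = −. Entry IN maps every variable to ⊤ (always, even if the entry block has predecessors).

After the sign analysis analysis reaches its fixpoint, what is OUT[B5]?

Answer: {a: ⊤, b: ⊤, c: ⊤, d: ⊤, e: +, f: +}

Trace:
Converged values:
  B0: | IN=(all ⊤) | OUT=(all ⊤)
  B1: | IN=(all ⊤) | OUT={c:+; rest ⊤}
  B2: | IN={c:+; rest ⊤} | OUT={c:+, e:+, f:+; rest ⊤}
  B3: | IN={c:+, e:+, f:+; rest ⊤} | OUT={c:+, d:+, e:+, f:+; rest ⊤}
  B4: | IN={c:+, e:+, f:+; rest ⊤} | OUT={e:+, f:+; rest ⊤}
  B5: | IN={e:+, f:+; rest ⊤} | OUT={e:+, f:+; rest ⊤}
  B6: | IN={e:+, f:+; rest ⊤} | OUT={a:+, e:+, f:+; rest ⊤}
  B7: | IN={e:+, f:+; rest ⊤} | OUT={e:+, f:+; rest ⊤}
  B8: | IN={e:+, f:+; rest ⊤} | OUT={e:+, f:+; rest ⊤}

Merge at B5: IN[B5] = OUT[B4] ⊔ OUT[B7] = {a: ⊤, b: ⊤, c: ⊤, d: ⊤, e: +, f: +}
Applying B5's transfer function to that IN value gives OUT[B5] (row B5 above).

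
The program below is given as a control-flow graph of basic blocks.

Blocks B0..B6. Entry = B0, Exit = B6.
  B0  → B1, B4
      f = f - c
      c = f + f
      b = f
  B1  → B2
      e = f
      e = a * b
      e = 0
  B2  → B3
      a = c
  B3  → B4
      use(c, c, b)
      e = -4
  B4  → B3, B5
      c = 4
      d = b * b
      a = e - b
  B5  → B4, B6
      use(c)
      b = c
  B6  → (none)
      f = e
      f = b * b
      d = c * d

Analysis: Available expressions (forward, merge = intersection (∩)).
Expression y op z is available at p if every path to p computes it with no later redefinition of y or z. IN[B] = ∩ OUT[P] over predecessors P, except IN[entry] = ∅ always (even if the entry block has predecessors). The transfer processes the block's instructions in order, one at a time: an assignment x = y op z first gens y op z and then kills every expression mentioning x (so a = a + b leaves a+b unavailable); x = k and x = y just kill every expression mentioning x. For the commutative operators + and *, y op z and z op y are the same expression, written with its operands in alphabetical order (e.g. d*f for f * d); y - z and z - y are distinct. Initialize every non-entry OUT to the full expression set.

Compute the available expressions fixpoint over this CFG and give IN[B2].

Fixpoint table:
  B0:  IN={}  OUT={f+f}
  B1:  IN={f+f}  OUT={a*b, f+f}
  B2:  IN={a*b, f+f}  OUT={f+f}
  B3:  IN={f+f}  OUT={f+f}
  B4:  IN={f+f}  OUT={b*b, e-b, f+f}
  B5:  IN={b*b, e-b, f+f}  OUT={f+f}
  B6:  IN={f+f}  OUT={b*b}

Merge at B2: IN[B2] = OUT[B1] = {a*b, f+f}

Answer: {a*b, f+f}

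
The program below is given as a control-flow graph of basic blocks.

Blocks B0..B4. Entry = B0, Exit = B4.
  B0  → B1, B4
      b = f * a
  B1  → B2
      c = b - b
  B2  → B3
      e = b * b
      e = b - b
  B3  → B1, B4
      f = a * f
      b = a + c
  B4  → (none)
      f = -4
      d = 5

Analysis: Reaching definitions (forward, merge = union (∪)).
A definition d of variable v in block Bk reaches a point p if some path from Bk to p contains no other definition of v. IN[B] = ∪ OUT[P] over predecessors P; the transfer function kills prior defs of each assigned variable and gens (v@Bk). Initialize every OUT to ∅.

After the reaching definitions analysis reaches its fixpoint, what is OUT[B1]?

Converged values:
  B0:  IN={}  OUT={b@B0}
  B1:  IN={b@B0, b@B3, c@B1, e@B2, f@B3}  OUT={b@B0, b@B3, c@B1, e@B2, f@B3}
  B2:  IN={b@B0, b@B3, c@B1, e@B2, f@B3}  OUT={b@B0, b@B3, c@B1, e@B2, f@B3}
  B3:  IN={b@B0, b@B3, c@B1, e@B2, f@B3}  OUT={b@B3, c@B1, e@B2, f@B3}
  B4:  IN={b@B0, b@B3, c@B1, e@B2, f@B3}  OUT={b@B0, b@B3, c@B1, d@B4, e@B2, f@B4}

Merge at B1: IN[B1] = OUT[B0] ⊔ OUT[B3] = {b@B0, b@B3, c@B1, e@B2, f@B3}
Applying B1's transfer function to that IN value gives OUT[B1] (row B1 above).

Answer: {b@B0, b@B3, c@B1, e@B2, f@B3}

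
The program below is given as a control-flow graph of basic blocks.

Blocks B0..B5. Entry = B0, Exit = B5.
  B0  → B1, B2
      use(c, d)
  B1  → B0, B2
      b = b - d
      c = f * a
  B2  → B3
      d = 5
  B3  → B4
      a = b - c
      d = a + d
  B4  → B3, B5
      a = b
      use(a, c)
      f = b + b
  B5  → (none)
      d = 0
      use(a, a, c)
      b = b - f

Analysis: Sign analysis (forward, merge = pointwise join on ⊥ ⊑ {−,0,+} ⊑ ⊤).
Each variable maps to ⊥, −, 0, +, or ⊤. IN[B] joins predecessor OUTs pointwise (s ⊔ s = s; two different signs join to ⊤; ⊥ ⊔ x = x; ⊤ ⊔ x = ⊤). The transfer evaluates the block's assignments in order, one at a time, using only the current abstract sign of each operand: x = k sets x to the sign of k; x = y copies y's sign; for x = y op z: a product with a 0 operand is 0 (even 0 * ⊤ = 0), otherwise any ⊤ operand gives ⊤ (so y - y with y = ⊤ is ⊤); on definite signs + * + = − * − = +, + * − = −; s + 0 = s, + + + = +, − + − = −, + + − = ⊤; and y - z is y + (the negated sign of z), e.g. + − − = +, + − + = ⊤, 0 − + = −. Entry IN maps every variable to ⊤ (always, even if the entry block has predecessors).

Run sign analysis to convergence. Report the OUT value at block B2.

Answer: {a: ⊤, b: ⊤, c: ⊤, d: +, e: ⊤, f: ⊤}

Working:
Per-block solution:
  B0:  IN=(all ⊤)  OUT=(all ⊤)
  B1:  IN=(all ⊤)  OUT=(all ⊤)
  B2:  IN=(all ⊤)  OUT={d:+; rest ⊤}
  B3:  IN=(all ⊤)  OUT=(all ⊤)
  B4:  IN=(all ⊤)  OUT=(all ⊤)
  B5:  IN=(all ⊤)  OUT={d:0; rest ⊤}

Merge at B2: IN[B2] = OUT[B0] ⊔ OUT[B1] = {a: ⊤, b: ⊤, c: ⊤, d: ⊤, e: ⊤, f: ⊤}
Applying B2's transfer function to that IN value gives OUT[B2] (row B2 above).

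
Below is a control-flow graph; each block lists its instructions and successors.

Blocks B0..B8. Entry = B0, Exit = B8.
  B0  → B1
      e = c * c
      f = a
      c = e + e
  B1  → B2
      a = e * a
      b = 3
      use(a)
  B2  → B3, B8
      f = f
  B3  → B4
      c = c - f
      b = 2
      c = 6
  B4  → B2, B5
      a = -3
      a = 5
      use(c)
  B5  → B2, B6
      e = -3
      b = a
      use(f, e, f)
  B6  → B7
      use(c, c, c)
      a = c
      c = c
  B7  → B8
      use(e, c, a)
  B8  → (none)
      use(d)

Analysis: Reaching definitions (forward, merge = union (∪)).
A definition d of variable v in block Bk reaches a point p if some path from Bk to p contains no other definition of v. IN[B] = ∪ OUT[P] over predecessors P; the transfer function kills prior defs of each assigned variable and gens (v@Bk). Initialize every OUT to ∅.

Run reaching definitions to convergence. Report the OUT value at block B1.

Answer: {a@B1, b@B1, c@B0, e@B0, f@B0}

Working:
Converged values:
  B0:   IN={}   OUT={c@B0, e@B0, f@B0}
  B1:   IN={c@B0, e@B0, f@B0}   OUT={a@B1, b@B1, c@B0, e@B0, f@B0}
  B2:   IN={a@B1, a@B4, b@B1, b@B3, b@B5, c@B0, c@B3, e@B0, e@B5, f@B0, f@B2}   OUT={a@B1, a@B4, b@B1, b@B3, b@B5, c@B0, c@B3, e@B0, e@B5, f@B2}
  B3:   IN={a@B1, a@B4, b@B1, b@B3, b@B5, c@B0, c@B3, e@B0, e@B5, f@B2}   OUT={a@B1, a@B4, b@B3, c@B3, e@B0, e@B5, f@B2}
  B4:   IN={a@B1, a@B4, b@B3, c@B3, e@B0, e@B5, f@B2}   OUT={a@B4, b@B3, c@B3, e@B0, e@B5, f@B2}
  B5:   IN={a@B4, b@B3, c@B3, e@B0, e@B5, f@B2}   OUT={a@B4, b@B5, c@B3, e@B5, f@B2}
  B6:   IN={a@B4, b@B5, c@B3, e@B5, f@B2}   OUT={a@B6, b@B5, c@B6, e@B5, f@B2}
  B7:   IN={a@B6, b@B5, c@B6, e@B5, f@B2}   OUT={a@B6, b@B5, c@B6, e@B5, f@B2}
  B8:   IN={a@B1, a@B4, a@B6, b@B1, b@B3, b@B5, c@B0, c@B3, c@B6, e@B0, e@B5, f@B2}   OUT={a@B1, a@B4, a@B6, b@B1, b@B3, b@B5, c@B0, c@B3, c@B6, e@B0, e@B5, f@B2}

Merge at B1: IN[B1] = OUT[B0] = {c@B0, e@B0, f@B0}
Applying B1's transfer function to that IN value gives OUT[B1] (row B1 above).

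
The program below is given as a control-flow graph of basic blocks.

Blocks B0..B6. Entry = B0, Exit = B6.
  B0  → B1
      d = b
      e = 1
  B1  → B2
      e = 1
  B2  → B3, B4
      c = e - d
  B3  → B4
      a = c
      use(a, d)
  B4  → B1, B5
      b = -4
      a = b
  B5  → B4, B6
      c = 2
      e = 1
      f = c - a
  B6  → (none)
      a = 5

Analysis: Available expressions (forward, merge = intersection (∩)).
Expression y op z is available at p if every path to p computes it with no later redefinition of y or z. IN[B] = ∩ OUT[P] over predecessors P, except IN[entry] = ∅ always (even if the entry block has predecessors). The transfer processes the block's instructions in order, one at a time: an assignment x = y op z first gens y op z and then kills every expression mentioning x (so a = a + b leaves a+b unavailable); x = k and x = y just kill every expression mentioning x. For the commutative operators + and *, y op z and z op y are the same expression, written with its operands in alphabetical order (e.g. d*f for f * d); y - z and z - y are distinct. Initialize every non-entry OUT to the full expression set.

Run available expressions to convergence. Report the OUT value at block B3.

Answer: {e-d}

Trace:
Per-block solution:
  B0:  IN={}  OUT={}
  B1:  IN={}  OUT={}
  B2:  IN={}  OUT={e-d}
  B3:  IN={e-d}  OUT={e-d}
  B4:  IN={}  OUT={}
  B5:  IN={}  OUT={c-a}
  B6:  IN={c-a}  OUT={}

Merge at B3: IN[B3] = OUT[B2] = {e-d}
Applying B3's transfer function to that IN value gives OUT[B3] (row B3 above).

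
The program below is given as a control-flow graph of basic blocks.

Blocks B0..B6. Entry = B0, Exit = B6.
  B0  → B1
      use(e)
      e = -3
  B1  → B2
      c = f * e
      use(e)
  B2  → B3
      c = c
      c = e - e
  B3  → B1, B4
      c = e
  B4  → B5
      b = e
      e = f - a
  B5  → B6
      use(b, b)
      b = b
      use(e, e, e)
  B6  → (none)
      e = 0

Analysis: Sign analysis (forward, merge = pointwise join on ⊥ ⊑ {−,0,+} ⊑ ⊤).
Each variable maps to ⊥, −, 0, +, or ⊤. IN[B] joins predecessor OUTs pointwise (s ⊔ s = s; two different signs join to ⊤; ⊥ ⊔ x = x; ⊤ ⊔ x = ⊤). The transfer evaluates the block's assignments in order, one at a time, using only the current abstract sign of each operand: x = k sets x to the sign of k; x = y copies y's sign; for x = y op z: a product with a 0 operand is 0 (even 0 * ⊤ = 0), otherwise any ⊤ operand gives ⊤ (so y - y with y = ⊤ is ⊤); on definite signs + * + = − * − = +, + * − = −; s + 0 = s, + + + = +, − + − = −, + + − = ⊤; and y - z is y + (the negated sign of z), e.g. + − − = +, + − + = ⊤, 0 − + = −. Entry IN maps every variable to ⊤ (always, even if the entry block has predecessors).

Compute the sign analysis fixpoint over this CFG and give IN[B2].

Converged values:
  B0:  IN=(all ⊤)  OUT={e:-; rest ⊤}
  B1:  IN={e:-; rest ⊤}  OUT={e:-; rest ⊤}
  B2:  IN={e:-; rest ⊤}  OUT={e:-; rest ⊤}
  B3:  IN={e:-; rest ⊤}  OUT={c:-, e:-; rest ⊤}
  B4:  IN={c:-, e:-; rest ⊤}  OUT={b:-, c:-; rest ⊤}
  B5:  IN={b:-, c:-; rest ⊤}  OUT={b:-, c:-; rest ⊤}
  B6:  IN={b:-, c:-; rest ⊤}  OUT={b:-, c:-, e:0; rest ⊤}

Merge at B2: IN[B2] = OUT[B1] = {a: ⊤, b: ⊤, c: ⊤, d: ⊤, e: -, f: ⊤}

Answer: {a: ⊤, b: ⊤, c: ⊤, d: ⊤, e: -, f: ⊤}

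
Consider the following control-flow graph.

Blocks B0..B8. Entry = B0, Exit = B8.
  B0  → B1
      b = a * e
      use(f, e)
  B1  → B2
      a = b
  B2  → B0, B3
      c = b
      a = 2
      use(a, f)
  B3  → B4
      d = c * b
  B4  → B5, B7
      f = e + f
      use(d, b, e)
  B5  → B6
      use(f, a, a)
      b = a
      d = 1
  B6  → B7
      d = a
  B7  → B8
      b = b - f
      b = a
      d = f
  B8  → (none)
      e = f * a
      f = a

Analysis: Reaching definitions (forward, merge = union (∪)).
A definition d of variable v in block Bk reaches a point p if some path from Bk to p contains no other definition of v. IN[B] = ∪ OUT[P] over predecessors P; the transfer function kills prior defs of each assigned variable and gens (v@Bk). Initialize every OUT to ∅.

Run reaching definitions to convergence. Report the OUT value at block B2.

Per-block solution:
  B0:  IN={a@B2, b@B0, c@B2}  OUT={a@B2, b@B0, c@B2}
  B1:  IN={a@B2, b@B0, c@B2}  OUT={a@B1, b@B0, c@B2}
  B2:  IN={a@B1, b@B0, c@B2}  OUT={a@B2, b@B0, c@B2}
  B3:  IN={a@B2, b@B0, c@B2}  OUT={a@B2, b@B0, c@B2, d@B3}
  B4:  IN={a@B2, b@B0, c@B2, d@B3}  OUT={a@B2, b@B0, c@B2, d@B3, f@B4}
  B5:  IN={a@B2, b@B0, c@B2, d@B3, f@B4}  OUT={a@B2, b@B5, c@B2, d@B5, f@B4}
  B6:  IN={a@B2, b@B5, c@B2, d@B5, f@B4}  OUT={a@B2, b@B5, c@B2, d@B6, f@B4}
  B7:  IN={a@B2, b@B0, b@B5, c@B2, d@B3, d@B6, f@B4}  OUT={a@B2, b@B7, c@B2, d@B7, f@B4}
  B8:  IN={a@B2, b@B7, c@B2, d@B7, f@B4}  OUT={a@B2, b@B7, c@B2, d@B7, e@B8, f@B8}

Merge at B2: IN[B2] = OUT[B1] = {a@B1, b@B0, c@B2}
Applying B2's transfer function to that IN value gives OUT[B2] (row B2 above).

Answer: {a@B2, b@B0, c@B2}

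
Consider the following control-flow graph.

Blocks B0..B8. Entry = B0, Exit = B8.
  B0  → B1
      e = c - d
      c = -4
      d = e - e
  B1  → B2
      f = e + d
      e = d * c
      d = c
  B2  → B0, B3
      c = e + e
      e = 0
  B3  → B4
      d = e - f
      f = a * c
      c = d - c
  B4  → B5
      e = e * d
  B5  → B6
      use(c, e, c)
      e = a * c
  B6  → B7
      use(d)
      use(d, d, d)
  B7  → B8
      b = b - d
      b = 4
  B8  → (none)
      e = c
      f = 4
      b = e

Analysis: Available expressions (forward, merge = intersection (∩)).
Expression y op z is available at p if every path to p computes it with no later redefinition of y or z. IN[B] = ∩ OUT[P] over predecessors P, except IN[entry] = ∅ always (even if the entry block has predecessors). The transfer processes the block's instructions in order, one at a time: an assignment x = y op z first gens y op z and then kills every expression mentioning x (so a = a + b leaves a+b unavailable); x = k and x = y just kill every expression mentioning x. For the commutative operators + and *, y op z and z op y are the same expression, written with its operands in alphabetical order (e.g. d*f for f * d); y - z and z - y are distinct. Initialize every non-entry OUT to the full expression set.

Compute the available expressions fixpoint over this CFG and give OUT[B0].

Answer: {e-e}

Derivation:
Per-block solution:
  B0:  IN={}  OUT={e-e}
  B1:  IN={e-e}  OUT={}
  B2:  IN={}  OUT={}
  B3:  IN={}  OUT={}
  B4:  IN={}  OUT={}
  B5:  IN={}  OUT={a*c}
  B6:  IN={a*c}  OUT={a*c}
  B7:  IN={a*c}  OUT={a*c}
  B8:  IN={a*c}  OUT={a*c}

Merge at B0 (entry node, so the boundary value {} is joined with the incoming edge(s)): IN[B0] = {} ∩ OUT[B2] = {}
Applying B0's transfer function to that IN value gives OUT[B0] (row B0 above).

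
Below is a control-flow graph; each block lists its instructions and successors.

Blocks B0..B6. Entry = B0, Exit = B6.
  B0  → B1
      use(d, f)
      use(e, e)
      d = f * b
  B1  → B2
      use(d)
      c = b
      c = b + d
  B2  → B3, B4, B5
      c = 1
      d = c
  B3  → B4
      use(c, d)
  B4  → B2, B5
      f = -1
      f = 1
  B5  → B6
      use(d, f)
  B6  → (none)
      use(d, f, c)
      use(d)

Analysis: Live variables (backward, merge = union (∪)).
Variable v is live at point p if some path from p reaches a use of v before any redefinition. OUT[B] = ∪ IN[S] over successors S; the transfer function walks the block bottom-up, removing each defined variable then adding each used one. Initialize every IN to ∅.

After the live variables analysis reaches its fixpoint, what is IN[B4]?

Answer: {c, d}

Working:
Fixpoint table:
  B0:  IN={b, d, e, f}  OUT={b, d, f}
  B1:  IN={b, d, f}  OUT={f}
  B2:  IN={f}  OUT={c, d, f}
  B3:  IN={c, d}  OUT={c, d}
  B4:  IN={c, d}  OUT={c, d, f}
  B5:  IN={c, d, f}  OUT={c, d, f}
  B6:  IN={c, d, f}  OUT={}

Merge at B4: OUT[B4] = IN[B2] ⊔ IN[B5] = {c, d, f}
Applying B4's transfer function to that OUT value gives IN[B4] (row B4 above).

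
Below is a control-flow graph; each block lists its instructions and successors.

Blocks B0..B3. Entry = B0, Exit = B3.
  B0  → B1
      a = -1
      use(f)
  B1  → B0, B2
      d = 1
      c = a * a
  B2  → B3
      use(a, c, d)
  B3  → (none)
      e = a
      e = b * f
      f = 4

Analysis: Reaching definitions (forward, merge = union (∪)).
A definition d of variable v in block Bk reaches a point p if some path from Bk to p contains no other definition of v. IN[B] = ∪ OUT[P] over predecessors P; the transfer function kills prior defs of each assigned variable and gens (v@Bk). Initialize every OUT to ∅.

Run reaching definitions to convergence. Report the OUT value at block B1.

Per-block solution:
  B0:  IN={a@B0, c@B1, d@B1}  OUT={a@B0, c@B1, d@B1}
  B1:  IN={a@B0, c@B1, d@B1}  OUT={a@B0, c@B1, d@B1}
  B2:  IN={a@B0, c@B1, d@B1}  OUT={a@B0, c@B1, d@B1}
  B3:  IN={a@B0, c@B1, d@B1}  OUT={a@B0, c@B1, d@B1, e@B3, f@B3}

Merge at B1: IN[B1] = OUT[B0] = {a@B0, c@B1, d@B1}
Applying B1's transfer function to that IN value gives OUT[B1] (row B1 above).

Answer: {a@B0, c@B1, d@B1}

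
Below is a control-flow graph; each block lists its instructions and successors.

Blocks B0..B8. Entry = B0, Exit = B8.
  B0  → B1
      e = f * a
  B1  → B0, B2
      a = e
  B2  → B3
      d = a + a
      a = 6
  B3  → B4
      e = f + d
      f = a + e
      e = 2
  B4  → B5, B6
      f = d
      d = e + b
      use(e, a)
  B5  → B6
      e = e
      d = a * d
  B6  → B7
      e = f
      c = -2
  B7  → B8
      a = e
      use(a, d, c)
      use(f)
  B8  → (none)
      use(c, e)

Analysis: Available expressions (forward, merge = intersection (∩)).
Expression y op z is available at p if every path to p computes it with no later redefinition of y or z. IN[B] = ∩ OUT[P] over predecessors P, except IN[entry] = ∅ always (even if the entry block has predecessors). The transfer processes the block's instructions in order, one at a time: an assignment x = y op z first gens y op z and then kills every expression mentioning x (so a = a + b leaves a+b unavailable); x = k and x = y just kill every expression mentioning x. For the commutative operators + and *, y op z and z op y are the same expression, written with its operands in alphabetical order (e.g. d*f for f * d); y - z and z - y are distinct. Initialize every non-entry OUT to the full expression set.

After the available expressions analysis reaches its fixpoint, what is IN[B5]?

Per-block solution:
  B0:  IN={}  OUT={a*f}
  B1:  IN={a*f}  OUT={}
  B2:  IN={}  OUT={}
  B3:  IN={}  OUT={}
  B4:  IN={}  OUT={b+e}
  B5:  IN={b+e}  OUT={}
  B6:  IN={}  OUT={}
  B7:  IN={}  OUT={}
  B8:  IN={}  OUT={}

Merge at B5: IN[B5] = OUT[B4] = {b+e}

Answer: {b+e}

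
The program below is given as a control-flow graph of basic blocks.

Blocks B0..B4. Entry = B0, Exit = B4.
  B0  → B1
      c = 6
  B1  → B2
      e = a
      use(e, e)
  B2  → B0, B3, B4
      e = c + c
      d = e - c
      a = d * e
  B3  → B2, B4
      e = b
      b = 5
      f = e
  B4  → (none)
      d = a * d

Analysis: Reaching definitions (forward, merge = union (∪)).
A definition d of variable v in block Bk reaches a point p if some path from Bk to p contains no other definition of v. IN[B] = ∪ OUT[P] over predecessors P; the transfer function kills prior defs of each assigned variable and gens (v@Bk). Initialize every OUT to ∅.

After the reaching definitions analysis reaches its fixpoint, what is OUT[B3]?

Answer: {a@B2, b@B3, c@B0, d@B2, e@B3, f@B3}

Trace:
Per-block solution:
  B0:   IN={a@B2, b@B3, c@B0, d@B2, e@B2, f@B3}   OUT={a@B2, b@B3, c@B0, d@B2, e@B2, f@B3}
  B1:   IN={a@B2, b@B3, c@B0, d@B2, e@B2, f@B3}   OUT={a@B2, b@B3, c@B0, d@B2, e@B1, f@B3}
  B2:   IN={a@B2, b@B3, c@B0, d@B2, e@B1, e@B3, f@B3}   OUT={a@B2, b@B3, c@B0, d@B2, e@B2, f@B3}
  B3:   IN={a@B2, b@B3, c@B0, d@B2, e@B2, f@B3}   OUT={a@B2, b@B3, c@B0, d@B2, e@B3, f@B3}
  B4:   IN={a@B2, b@B3, c@B0, d@B2, e@B2, e@B3, f@B3}   OUT={a@B2, b@B3, c@B0, d@B4, e@B2, e@B3, f@B3}

Merge at B3: IN[B3] = OUT[B2] = {a@B2, b@B3, c@B0, d@B2, e@B2, f@B3}
Applying B3's transfer function to that IN value gives OUT[B3] (row B3 above).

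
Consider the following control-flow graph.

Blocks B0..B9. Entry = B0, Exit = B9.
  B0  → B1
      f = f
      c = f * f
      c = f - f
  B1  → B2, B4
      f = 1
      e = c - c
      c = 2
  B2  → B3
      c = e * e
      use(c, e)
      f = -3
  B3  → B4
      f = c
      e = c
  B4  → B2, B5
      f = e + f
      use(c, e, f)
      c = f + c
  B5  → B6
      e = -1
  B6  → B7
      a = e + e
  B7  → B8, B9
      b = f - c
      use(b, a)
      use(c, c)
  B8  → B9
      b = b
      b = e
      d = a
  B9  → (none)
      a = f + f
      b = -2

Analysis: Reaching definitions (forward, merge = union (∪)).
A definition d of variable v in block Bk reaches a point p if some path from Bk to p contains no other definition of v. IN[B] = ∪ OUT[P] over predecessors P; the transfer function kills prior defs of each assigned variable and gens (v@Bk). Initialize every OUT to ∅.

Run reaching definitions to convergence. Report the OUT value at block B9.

Converged values:
  B0:   IN={}   OUT={c@B0, f@B0}
  B1:   IN={c@B0, f@B0}   OUT={c@B1, e@B1, f@B1}
  B2:   IN={c@B1, c@B4, e@B1, e@B3, f@B1, f@B4}   OUT={c@B2, e@B1, e@B3, f@B2}
  B3:   IN={c@B2, e@B1, e@B3, f@B2}   OUT={c@B2, e@B3, f@B3}
  B4:   IN={c@B1, c@B2, e@B1, e@B3, f@B1, f@B3}   OUT={c@B4, e@B1, e@B3, f@B4}
  B5:   IN={c@B4, e@B1, e@B3, f@B4}   OUT={c@B4, e@B5, f@B4}
  B6:   IN={c@B4, e@B5, f@B4}   OUT={a@B6, c@B4, e@B5, f@B4}
  B7:   IN={a@B6, c@B4, e@B5, f@B4}   OUT={a@B6, b@B7, c@B4, e@B5, f@B4}
  B8:   IN={a@B6, b@B7, c@B4, e@B5, f@B4}   OUT={a@B6, b@B8, c@B4, d@B8, e@B5, f@B4}
  B9:   IN={a@B6, b@B7, b@B8, c@B4, d@B8, e@B5, f@B4}   OUT={a@B9, b@B9, c@B4, d@B8, e@B5, f@B4}

Merge at B9: IN[B9] = OUT[B7] ⊔ OUT[B8] = {a@B6, b@B7, b@B8, c@B4, d@B8, e@B5, f@B4}
Applying B9's transfer function to that IN value gives OUT[B9] (row B9 above).

Answer: {a@B9, b@B9, c@B4, d@B8, e@B5, f@B4}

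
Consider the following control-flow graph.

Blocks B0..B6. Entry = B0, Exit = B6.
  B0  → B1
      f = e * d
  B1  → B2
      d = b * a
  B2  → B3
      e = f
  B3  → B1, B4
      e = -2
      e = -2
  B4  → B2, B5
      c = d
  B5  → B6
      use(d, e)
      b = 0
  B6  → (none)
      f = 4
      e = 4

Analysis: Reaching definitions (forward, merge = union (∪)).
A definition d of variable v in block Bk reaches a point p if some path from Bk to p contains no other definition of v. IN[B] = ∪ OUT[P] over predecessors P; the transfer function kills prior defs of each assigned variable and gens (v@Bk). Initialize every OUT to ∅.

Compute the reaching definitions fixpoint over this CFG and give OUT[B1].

Per-block solution:
  B0: | IN={} | OUT={f@B0}
  B1: | IN={c@B4, d@B1, e@B3, f@B0} | OUT={c@B4, d@B1, e@B3, f@B0}
  B2: | IN={c@B4, d@B1, e@B3, f@B0} | OUT={c@B4, d@B1, e@B2, f@B0}
  B3: | IN={c@B4, d@B1, e@B2, f@B0} | OUT={c@B4, d@B1, e@B3, f@B0}
  B4: | IN={c@B4, d@B1, e@B3, f@B0} | OUT={c@B4, d@B1, e@B3, f@B0}
  B5: | IN={c@B4, d@B1, e@B3, f@B0} | OUT={b@B5, c@B4, d@B1, e@B3, f@B0}
  B6: | IN={b@B5, c@B4, d@B1, e@B3, f@B0} | OUT={b@B5, c@B4, d@B1, e@B6, f@B6}

Merge at B1: IN[B1] = OUT[B0] ⊔ OUT[B3] = {c@B4, d@B1, e@B3, f@B0}
Applying B1's transfer function to that IN value gives OUT[B1] (row B1 above).

Answer: {c@B4, d@B1, e@B3, f@B0}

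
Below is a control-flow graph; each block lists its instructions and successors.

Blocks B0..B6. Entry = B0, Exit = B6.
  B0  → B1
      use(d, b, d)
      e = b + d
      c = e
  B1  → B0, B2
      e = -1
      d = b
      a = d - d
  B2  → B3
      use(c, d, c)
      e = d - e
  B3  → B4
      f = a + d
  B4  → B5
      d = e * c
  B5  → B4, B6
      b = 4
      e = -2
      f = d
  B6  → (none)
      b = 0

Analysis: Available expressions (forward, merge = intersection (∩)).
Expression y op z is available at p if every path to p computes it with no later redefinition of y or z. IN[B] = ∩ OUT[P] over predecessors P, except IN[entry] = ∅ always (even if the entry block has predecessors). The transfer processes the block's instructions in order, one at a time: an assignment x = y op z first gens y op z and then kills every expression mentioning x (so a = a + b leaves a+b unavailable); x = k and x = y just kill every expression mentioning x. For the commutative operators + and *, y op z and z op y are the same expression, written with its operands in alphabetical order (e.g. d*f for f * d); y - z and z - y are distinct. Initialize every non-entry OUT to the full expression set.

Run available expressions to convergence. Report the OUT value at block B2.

Converged values:
  B0:   IN={}   OUT={b+d}
  B1:   IN={b+d}   OUT={d-d}
  B2:   IN={d-d}   OUT={d-d}
  B3:   IN={d-d}   OUT={a+d, d-d}
  B4:   IN={}   OUT={c*e}
  B5:   IN={c*e}   OUT={}
  B6:   IN={}   OUT={}

Merge at B2: IN[B2] = OUT[B1] = {d-d}
Applying B2's transfer function to that IN value gives OUT[B2] (row B2 above).

Answer: {d-d}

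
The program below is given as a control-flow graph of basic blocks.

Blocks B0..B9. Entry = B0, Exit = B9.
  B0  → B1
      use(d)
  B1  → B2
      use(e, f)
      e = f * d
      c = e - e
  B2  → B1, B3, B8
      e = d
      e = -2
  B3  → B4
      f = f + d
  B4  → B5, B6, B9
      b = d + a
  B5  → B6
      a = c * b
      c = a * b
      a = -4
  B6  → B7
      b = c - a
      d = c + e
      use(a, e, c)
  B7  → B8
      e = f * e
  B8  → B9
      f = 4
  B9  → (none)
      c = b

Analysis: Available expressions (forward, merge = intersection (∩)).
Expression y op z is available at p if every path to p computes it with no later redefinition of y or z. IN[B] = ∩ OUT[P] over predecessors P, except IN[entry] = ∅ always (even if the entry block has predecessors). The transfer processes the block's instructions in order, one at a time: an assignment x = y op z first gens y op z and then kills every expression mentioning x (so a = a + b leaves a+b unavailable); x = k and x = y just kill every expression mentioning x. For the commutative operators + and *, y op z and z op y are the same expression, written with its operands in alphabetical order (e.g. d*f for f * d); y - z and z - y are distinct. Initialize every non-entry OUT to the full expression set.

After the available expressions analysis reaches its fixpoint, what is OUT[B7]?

Fixpoint table:
  B0: | IN={} | OUT={}
  B1: | IN={} | OUT={d*f, e-e}
  B2: | IN={d*f, e-e} | OUT={d*f}
  B3: | IN={d*f} | OUT={}
  B4: | IN={} | OUT={a+d}
  B5: | IN={a+d} | OUT={}
  B6: | IN={} | OUT={c+e, c-a}
  B7: | IN={c+e, c-a} | OUT={c-a}
  B8: | IN={} | OUT={}
  B9: | IN={} | OUT={}

Merge at B7: IN[B7] = OUT[B6] = {c+e, c-a}
Applying B7's transfer function to that IN value gives OUT[B7] (row B7 above).

Answer: {c-a}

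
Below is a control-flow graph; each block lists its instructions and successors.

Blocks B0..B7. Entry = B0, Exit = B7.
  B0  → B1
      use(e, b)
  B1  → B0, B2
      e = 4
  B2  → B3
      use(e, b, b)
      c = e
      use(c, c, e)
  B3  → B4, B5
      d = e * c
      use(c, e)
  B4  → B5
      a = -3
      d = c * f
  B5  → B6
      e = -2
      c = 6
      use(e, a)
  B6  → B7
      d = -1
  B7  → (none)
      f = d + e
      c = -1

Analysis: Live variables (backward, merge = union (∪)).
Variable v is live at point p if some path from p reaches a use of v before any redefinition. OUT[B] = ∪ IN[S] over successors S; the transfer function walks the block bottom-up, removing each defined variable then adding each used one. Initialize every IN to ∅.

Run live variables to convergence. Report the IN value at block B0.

Fixpoint table:
  B0: | IN={a, b, e, f} | OUT={a, b, f}
  B1: | IN={a, b, f} | OUT={a, b, e, f}
  B2: | IN={a, b, e, f} | OUT={a, c, e, f}
  B3: | IN={a, c, e, f} | OUT={a, c, f}
  B4: | IN={c, f} | OUT={a}
  B5: | IN={a} | OUT={e}
  B6: | IN={e} | OUT={d, e}
  B7: | IN={d, e} | OUT={}

Merge at B0: OUT[B0] = IN[B1] = {a, b, f}
Applying B0's transfer function to that OUT value gives IN[B0] (row B0 above).

Answer: {a, b, e, f}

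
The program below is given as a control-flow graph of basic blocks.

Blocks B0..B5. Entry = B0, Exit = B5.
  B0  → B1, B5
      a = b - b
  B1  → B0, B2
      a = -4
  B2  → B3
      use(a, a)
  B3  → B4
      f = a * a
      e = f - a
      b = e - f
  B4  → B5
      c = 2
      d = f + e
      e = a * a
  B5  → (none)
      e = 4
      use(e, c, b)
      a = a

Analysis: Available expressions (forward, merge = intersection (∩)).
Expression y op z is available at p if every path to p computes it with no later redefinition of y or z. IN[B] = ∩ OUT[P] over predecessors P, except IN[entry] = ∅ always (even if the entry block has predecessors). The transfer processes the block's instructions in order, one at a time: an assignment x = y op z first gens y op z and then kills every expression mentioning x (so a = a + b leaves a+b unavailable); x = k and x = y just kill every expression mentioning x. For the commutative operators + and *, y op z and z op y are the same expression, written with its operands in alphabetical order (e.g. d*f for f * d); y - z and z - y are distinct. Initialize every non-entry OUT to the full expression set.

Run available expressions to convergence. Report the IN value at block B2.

Per-block solution:
  B0: | IN={} | OUT={b-b}
  B1: | IN={b-b} | OUT={b-b}
  B2: | IN={b-b} | OUT={b-b}
  B3: | IN={b-b} | OUT={a*a, e-f, f-a}
  B4: | IN={a*a, e-f, f-a} | OUT={a*a, f-a}
  B5: | IN={} | OUT={}

Merge at B2: IN[B2] = OUT[B1] = {b-b}

Answer: {b-b}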